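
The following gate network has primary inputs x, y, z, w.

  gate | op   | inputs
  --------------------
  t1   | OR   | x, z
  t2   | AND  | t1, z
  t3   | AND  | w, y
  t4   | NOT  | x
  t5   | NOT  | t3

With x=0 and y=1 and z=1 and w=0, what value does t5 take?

1

t3 = 0 AND 1 = 0
t5 = NOT 0 = 1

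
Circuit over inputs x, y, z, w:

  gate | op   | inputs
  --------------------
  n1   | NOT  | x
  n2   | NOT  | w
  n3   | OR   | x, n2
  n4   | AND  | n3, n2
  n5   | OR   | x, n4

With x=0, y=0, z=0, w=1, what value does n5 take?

n2 = NOT 1 = 0
n3 = 0 OR 0 = 0
n4 = 0 AND 0 = 0
n5 = 0 OR 0 = 0

0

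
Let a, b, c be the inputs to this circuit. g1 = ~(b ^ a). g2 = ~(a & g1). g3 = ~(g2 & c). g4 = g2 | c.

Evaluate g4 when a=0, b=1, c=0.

g1 = ~(1 ^ 0) = 0
g2 = ~(0 & 0) = 1
g4 = 1 | 0 = 1

1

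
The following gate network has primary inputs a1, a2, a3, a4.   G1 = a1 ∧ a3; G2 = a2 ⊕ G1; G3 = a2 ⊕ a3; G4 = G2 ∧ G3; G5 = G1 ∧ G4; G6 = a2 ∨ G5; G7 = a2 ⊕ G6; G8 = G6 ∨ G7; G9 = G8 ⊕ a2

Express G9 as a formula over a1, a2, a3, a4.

((a2 ∨ ((a1 ∧ a3) ∧ ((a2 ⊕ (a1 ∧ a3)) ∧ (a2 ⊕ a3)))) ∨ (a2 ⊕ (a2 ∨ ((a1 ∧ a3) ∧ ((a2 ⊕ (a1 ∧ a3)) ∧ (a2 ⊕ a3)))))) ⊕ a2

G1 = a1 ∧ a3
G2 = a2 ⊕ G1 = a2 ⊕ (a1 ∧ a3)
G3 = a2 ⊕ a3
G4 = G2 ∧ G3 = (a2 ⊕ (a1 ∧ a3)) ∧ (a2 ⊕ a3)
G5 = G1 ∧ G4 = (a1 ∧ a3) ∧ ((a2 ⊕ (a1 ∧ a3)) ∧ (a2 ⊕ a3))
G6 = a2 ∨ G5 = a2 ∨ ((a1 ∧ a3) ∧ ((a2 ⊕ (a1 ∧ a3)) ∧ (a2 ⊕ a3)))
G7 = a2 ⊕ G6 = a2 ⊕ (a2 ∨ ((a1 ∧ a3) ∧ ((a2 ⊕ (a1 ∧ a3)) ∧ (a2 ⊕ a3))))
G8 = G6 ∨ G7 = (a2 ∨ ((a1 ∧ a3) ∧ ((a2 ⊕ (a1 ∧ a3)) ∧ (a2 ⊕ a3)))) ∨ (a2 ⊕ (a2 ∨ ((a1 ∧ a3) ∧ ((a2 ⊕ (a1 ∧ a3)) ∧ (a2 ⊕ a3)))))
G9 = G8 ⊕ a2 = ((a2 ∨ ((a1 ∧ a3) ∧ ((a2 ⊕ (a1 ∧ a3)) ∧ (a2 ⊕ a3)))) ∨ (a2 ⊕ (a2 ∨ ((a1 ∧ a3) ∧ ((a2 ⊕ (a1 ∧ a3)) ∧ (a2 ⊕ a3)))))) ⊕ a2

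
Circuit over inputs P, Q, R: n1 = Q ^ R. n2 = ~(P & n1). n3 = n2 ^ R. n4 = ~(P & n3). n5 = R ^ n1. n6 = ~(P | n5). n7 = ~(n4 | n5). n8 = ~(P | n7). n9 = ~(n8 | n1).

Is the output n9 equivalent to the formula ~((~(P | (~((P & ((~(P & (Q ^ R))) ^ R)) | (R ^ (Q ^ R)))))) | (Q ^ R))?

n1 = Q ^ R
n2 = ~(P & n1) = ~(P & (Q ^ R))
n3 = n2 ^ R = (~(P & (Q ^ R))) ^ R
n4 = ~(P & n3) = ~(P & ((~(P & (Q ^ R))) ^ R))
n5 = R ^ n1 = R ^ (Q ^ R)
n7 = ~(n4 | n5) = ~((~(P & ((~(P & (Q ^ R))) ^ R))) | (R ^ (Q ^ R)))
n8 = ~(P | n7) = ~(P | (~((~(P & ((~(P & (Q ^ R))) ^ R))) | (R ^ (Q ^ R)))))
n9 = ~(n8 | n1) = ~((~(P | (~((~(P & ((~(P & (Q ^ R))) ^ R))) | (R ^ (Q ^ R)))))) | (Q ^ R))
At P=0, Q=0, R=0: circuit gives 0, formula gives 1.

No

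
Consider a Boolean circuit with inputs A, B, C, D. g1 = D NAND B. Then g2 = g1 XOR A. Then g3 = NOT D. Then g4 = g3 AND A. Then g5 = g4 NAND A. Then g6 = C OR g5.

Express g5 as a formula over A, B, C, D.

g3 = NOT D
g4 = g3 AND A = NOT D AND A
g5 = g4 NAND A = (NOT D AND A) NAND A

(NOT D AND A) NAND A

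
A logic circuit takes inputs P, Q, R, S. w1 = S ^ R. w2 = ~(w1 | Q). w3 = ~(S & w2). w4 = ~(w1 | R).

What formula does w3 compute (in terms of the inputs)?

~(S & (~((S ^ R) | Q)))

w1 = S ^ R
w2 = ~(w1 | Q) = ~((S ^ R) | Q)
w3 = ~(S & w2) = ~(S & (~((S ^ R) | Q)))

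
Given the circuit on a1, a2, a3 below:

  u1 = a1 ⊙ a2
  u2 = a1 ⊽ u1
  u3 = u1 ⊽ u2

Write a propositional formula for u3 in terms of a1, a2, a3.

u1 = a1 ⊙ a2
u2 = a1 ⊽ u1 = a1 ⊽ (a1 ⊙ a2)
u3 = u1 ⊽ u2 = (a1 ⊙ a2) ⊽ (a1 ⊽ (a1 ⊙ a2))

(a1 ⊙ a2) ⊽ (a1 ⊽ (a1 ⊙ a2))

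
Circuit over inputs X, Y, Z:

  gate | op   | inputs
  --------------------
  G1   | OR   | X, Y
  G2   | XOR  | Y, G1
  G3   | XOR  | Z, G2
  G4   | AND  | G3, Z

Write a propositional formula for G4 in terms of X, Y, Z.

G1 = X OR Y
G2 = Y XOR G1 = Y XOR (X OR Y)
G3 = Z XOR G2 = Z XOR (Y XOR (X OR Y))
G4 = G3 AND Z = (Z XOR (Y XOR (X OR Y))) AND Z

(Z XOR (Y XOR (X OR Y))) AND Z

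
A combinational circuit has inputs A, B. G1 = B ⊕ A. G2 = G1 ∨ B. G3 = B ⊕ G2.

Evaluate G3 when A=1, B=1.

0

G1 = 1 ⊕ 1 = 0
G2 = 0 ∨ 1 = 1
G3 = 1 ⊕ 1 = 0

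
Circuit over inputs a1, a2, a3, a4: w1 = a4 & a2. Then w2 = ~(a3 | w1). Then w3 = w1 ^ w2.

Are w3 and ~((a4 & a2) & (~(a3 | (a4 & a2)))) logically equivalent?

w1 = a4 & a2
w2 = ~(a3 | w1) = ~(a3 | (a4 & a2))
w3 = w1 ^ w2 = (a4 & a2) ^ (~(a3 | (a4 & a2)))
At a1=0, a2=0, a3=1, a4=0: circuit gives 0, formula gives 1.

No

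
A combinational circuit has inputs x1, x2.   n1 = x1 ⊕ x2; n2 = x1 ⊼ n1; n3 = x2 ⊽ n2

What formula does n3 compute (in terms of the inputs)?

n1 = x1 ⊕ x2
n2 = x1 ⊼ n1 = x1 ⊼ (x1 ⊕ x2)
n3 = x2 ⊽ n2 = x2 ⊽ (x1 ⊼ (x1 ⊕ x2))

x2 ⊽ (x1 ⊼ (x1 ⊕ x2))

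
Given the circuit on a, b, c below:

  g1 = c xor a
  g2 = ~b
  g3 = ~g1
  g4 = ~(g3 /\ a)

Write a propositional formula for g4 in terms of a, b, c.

~(~(c xor a) /\ a)

g1 = c xor a
g3 = ~g1 = ~(c xor a)
g4 = ~(g3 /\ a) = ~(~(c xor a) /\ a)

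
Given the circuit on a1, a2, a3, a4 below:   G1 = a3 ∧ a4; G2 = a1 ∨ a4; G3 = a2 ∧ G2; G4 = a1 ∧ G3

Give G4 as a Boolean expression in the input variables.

G2 = a1 ∨ a4
G3 = a2 ∧ G2 = a2 ∧ (a1 ∨ a4)
G4 = a1 ∧ G3 = a1 ∧ (a2 ∧ (a1 ∨ a4))

a1 ∧ (a2 ∧ (a1 ∨ a4))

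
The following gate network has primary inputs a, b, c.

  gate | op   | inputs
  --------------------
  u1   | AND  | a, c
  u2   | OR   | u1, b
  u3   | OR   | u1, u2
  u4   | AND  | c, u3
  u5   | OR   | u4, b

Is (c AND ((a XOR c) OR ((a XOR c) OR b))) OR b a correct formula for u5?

u1 = a AND c
u2 = u1 OR b = (a AND c) OR b
u3 = u1 OR u2 = (a AND c) OR ((a AND c) OR b)
u4 = c AND u3 = c AND ((a AND c) OR ((a AND c) OR b))
u5 = u4 OR b = (c AND ((a AND c) OR ((a AND c) OR b))) OR b
At a=0, b=0, c=1: circuit gives 0, formula gives 1.

No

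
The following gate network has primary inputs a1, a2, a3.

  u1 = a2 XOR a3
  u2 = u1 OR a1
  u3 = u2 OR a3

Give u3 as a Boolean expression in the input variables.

u1 = a2 XOR a3
u2 = u1 OR a1 = (a2 XOR a3) OR a1
u3 = u2 OR a3 = ((a2 XOR a3) OR a1) OR a3

((a2 XOR a3) OR a1) OR a3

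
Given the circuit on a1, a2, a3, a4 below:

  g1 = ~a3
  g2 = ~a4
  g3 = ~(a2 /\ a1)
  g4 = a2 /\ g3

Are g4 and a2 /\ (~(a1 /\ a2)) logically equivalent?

Yes

g3 = ~(a2 /\ a1)
g4 = a2 /\ g3 = a2 /\ (~(a2 /\ a1))
At a1=0, a2=0, a3=0, a4=0: circuit gives 0, formula gives 0.
At a1=0, a2=1, a3=0, a4=0: circuit gives 1, formula gives 1.
Agrees on all 16 inputs.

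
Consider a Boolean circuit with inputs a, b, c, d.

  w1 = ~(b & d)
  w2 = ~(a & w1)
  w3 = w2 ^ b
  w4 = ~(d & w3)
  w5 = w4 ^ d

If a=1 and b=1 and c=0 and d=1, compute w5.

0

w1 = ~(1 & 1) = 0
w2 = ~(1 & 0) = 1
w3 = 1 ^ 1 = 0
w4 = ~(1 & 0) = 1
w5 = 1 ^ 1 = 0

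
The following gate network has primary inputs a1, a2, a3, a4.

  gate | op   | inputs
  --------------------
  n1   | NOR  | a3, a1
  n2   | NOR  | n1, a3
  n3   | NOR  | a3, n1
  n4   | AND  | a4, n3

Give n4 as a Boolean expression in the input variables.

n1 = a3 NOR a1
n3 = a3 NOR n1 = a3 NOR (a3 NOR a1)
n4 = a4 AND n3 = a4 AND (a3 NOR (a3 NOR a1))

a4 AND (a3 NOR (a3 NOR a1))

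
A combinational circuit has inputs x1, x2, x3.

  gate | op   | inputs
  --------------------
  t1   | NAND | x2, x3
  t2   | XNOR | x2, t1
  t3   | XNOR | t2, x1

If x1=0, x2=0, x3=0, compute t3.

t1 = 0 NAND 0 = 1
t2 = 0 XNOR 1 = 0
t3 = 0 XNOR 0 = 1

1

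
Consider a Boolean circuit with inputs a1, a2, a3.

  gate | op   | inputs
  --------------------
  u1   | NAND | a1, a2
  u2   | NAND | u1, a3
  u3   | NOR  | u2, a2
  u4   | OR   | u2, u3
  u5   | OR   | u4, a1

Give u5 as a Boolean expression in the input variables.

(((a1 NAND a2) NAND a3) OR (((a1 NAND a2) NAND a3) NOR a2)) OR a1

u1 = a1 NAND a2
u2 = u1 NAND a3 = (a1 NAND a2) NAND a3
u3 = u2 NOR a2 = ((a1 NAND a2) NAND a3) NOR a2
u4 = u2 OR u3 = ((a1 NAND a2) NAND a3) OR (((a1 NAND a2) NAND a3) NOR a2)
u5 = u4 OR a1 = (((a1 NAND a2) NAND a3) OR (((a1 NAND a2) NAND a3) NOR a2)) OR a1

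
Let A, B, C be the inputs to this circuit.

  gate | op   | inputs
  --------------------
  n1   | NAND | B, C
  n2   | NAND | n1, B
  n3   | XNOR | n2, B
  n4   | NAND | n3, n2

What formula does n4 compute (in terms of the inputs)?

n1 = B NAND C
n2 = n1 NAND B = (B NAND C) NAND B
n3 = n2 XNOR B = ((B NAND C) NAND B) XNOR B
n4 = n3 NAND n2 = (((B NAND C) NAND B) XNOR B) NAND ((B NAND C) NAND B)

(((B NAND C) NAND B) XNOR B) NAND ((B NAND C) NAND B)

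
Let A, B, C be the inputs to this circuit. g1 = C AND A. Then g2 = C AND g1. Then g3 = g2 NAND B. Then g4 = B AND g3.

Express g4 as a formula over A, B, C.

B AND ((C AND (C AND A)) NAND B)

g1 = C AND A
g2 = C AND g1 = C AND (C AND A)
g3 = g2 NAND B = (C AND (C AND A)) NAND B
g4 = B AND g3 = B AND ((C AND (C AND A)) NAND B)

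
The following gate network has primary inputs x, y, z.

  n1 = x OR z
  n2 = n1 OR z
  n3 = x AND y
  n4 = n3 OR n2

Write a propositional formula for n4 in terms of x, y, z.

(x AND y) OR ((x OR z) OR z)

n1 = x OR z
n2 = n1 OR z = (x OR z) OR z
n3 = x AND y
n4 = n3 OR n2 = (x AND y) OR ((x OR z) OR z)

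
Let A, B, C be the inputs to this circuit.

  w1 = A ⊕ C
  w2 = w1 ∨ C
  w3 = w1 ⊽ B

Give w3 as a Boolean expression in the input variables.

(A ⊕ C) ⊽ B

w1 = A ⊕ C
w3 = w1 ⊽ B = (A ⊕ C) ⊽ B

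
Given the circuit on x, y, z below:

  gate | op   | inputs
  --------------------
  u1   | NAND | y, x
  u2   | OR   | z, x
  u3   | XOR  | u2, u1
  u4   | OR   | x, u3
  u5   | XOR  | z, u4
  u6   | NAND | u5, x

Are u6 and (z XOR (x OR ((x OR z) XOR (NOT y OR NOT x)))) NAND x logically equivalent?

u1 = y NAND x
u2 = z OR x
u3 = u2 XOR u1 = (z OR x) XOR (y NAND x)
u4 = x OR u3 = x OR ((z OR x) XOR (y NAND x))
u5 = z XOR u4 = z XOR (x OR ((z OR x) XOR (y NAND x)))
u6 = u5 NAND x = (z XOR (x OR ((z OR x) XOR (y NAND x)))) NAND x
At x=1, y=0, z=0: circuit gives 0, formula gives 0.
At x=0, y=0, z=0: circuit gives 1, formula gives 1.
Agrees on all 8 inputs.

Yes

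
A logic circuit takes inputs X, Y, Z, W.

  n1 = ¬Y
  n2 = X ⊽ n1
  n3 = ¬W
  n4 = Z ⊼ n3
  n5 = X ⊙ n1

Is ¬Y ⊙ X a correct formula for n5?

n1 = ¬Y
n5 = X ⊙ n1 = X ⊙ ¬Y
At X=0, Y=0, Z=0, W=0: circuit gives 0, formula gives 0.
At X=0, Y=1, Z=0, W=0: circuit gives 1, formula gives 1.
Agrees on all 16 inputs.

Yes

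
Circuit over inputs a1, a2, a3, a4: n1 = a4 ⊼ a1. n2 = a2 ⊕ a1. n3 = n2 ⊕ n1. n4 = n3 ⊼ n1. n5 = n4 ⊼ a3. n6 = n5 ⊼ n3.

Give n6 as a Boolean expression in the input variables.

((((a2 ⊕ a1) ⊕ (a4 ⊼ a1)) ⊼ (a4 ⊼ a1)) ⊼ a3) ⊼ ((a2 ⊕ a1) ⊕ (a4 ⊼ a1))

n1 = a4 ⊼ a1
n2 = a2 ⊕ a1
n3 = n2 ⊕ n1 = (a2 ⊕ a1) ⊕ (a4 ⊼ a1)
n4 = n3 ⊼ n1 = ((a2 ⊕ a1) ⊕ (a4 ⊼ a1)) ⊼ (a4 ⊼ a1)
n5 = n4 ⊼ a3 = (((a2 ⊕ a1) ⊕ (a4 ⊼ a1)) ⊼ (a4 ⊼ a1)) ⊼ a3
n6 = n5 ⊼ n3 = ((((a2 ⊕ a1) ⊕ (a4 ⊼ a1)) ⊼ (a4 ⊼ a1)) ⊼ a3) ⊼ ((a2 ⊕ a1) ⊕ (a4 ⊼ a1))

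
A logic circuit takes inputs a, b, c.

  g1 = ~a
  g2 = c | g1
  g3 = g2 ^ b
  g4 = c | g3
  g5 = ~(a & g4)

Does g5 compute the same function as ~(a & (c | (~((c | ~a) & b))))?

No

g1 = ~a
g2 = c | g1 = c | ~a
g3 = g2 ^ b = (c | ~a) ^ b
g4 = c | g3 = c | ((c | ~a) ^ b)
g5 = ~(a & g4) = ~(a & (c | ((c | ~a) ^ b)))
At a=1, b=0, c=0: circuit gives 1, formula gives 0.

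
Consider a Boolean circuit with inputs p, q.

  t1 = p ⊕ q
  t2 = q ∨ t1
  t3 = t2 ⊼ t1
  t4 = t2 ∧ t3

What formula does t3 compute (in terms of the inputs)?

(q ∨ (p ⊕ q)) ⊼ (p ⊕ q)

t1 = p ⊕ q
t2 = q ∨ t1 = q ∨ (p ⊕ q)
t3 = t2 ⊼ t1 = (q ∨ (p ⊕ q)) ⊼ (p ⊕ q)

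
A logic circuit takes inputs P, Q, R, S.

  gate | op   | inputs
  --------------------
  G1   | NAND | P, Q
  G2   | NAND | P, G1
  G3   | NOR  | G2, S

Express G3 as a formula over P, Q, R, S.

(P NAND (P NAND Q)) NOR S

G1 = P NAND Q
G2 = P NAND G1 = P NAND (P NAND Q)
G3 = G2 NOR S = (P NAND (P NAND Q)) NOR S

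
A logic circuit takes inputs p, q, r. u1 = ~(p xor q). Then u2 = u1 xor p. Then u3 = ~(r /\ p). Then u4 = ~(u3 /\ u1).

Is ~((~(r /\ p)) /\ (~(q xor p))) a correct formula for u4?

u1 = ~(p xor q)
u3 = ~(r /\ p)
u4 = ~(u3 /\ u1) = ~((~(r /\ p)) /\ (~(p xor q)))
At p=0, q=0, r=0: circuit gives 0, formula gives 0.
At p=0, q=1, r=0: circuit gives 1, formula gives 1.
Agrees on all 8 inputs.

Yes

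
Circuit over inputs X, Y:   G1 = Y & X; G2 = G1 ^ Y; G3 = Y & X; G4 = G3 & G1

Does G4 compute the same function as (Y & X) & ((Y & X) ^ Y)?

No

G1 = Y & X
G3 = Y & X
G4 = G3 & G1 = (Y & X) & (Y & X)
At X=1, Y=1: circuit gives 1, formula gives 0.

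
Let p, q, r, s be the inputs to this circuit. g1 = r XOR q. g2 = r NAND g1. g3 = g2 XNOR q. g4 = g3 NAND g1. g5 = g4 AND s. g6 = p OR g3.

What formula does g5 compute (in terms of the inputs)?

g1 = r XOR q
g2 = r NAND g1 = r NAND (r XOR q)
g3 = g2 XNOR q = (r NAND (r XOR q)) XNOR q
g4 = g3 NAND g1 = ((r NAND (r XOR q)) XNOR q) NAND (r XOR q)
g5 = g4 AND s = (((r NAND (r XOR q)) XNOR q) NAND (r XOR q)) AND s

(((r NAND (r XOR q)) XNOR q) NAND (r XOR q)) AND s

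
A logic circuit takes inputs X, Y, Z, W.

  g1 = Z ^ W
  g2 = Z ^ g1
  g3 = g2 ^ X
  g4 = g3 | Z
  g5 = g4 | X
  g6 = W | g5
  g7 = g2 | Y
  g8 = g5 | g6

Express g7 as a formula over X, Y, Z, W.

g1 = Z ^ W
g2 = Z ^ g1 = Z ^ (Z ^ W)
g7 = g2 | Y = (Z ^ (Z ^ W)) | Y

(Z ^ (Z ^ W)) | Y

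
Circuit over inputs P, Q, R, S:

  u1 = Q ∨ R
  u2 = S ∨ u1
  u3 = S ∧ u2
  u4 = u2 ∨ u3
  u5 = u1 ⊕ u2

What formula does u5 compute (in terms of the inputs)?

(Q ∨ R) ⊕ (S ∨ (Q ∨ R))

u1 = Q ∨ R
u2 = S ∨ u1 = S ∨ (Q ∨ R)
u5 = u1 ⊕ u2 = (Q ∨ R) ⊕ (S ∨ (Q ∨ R))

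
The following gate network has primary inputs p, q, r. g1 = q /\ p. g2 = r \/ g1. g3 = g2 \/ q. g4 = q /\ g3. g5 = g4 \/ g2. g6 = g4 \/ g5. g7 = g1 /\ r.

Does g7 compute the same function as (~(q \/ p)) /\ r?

No

g1 = q /\ p
g7 = g1 /\ r = (q /\ p) /\ r
At p=0, q=0, r=1: circuit gives 0, formula gives 1.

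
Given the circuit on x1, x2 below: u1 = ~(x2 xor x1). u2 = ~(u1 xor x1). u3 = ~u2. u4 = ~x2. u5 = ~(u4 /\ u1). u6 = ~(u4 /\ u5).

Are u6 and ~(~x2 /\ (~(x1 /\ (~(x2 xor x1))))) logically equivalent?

No

u1 = ~(x2 xor x1)
u4 = ~x2
u5 = ~(u4 /\ u1) = ~(~x2 /\ (~(x2 xor x1)))
u6 = ~(u4 /\ u5) = ~(~x2 /\ (~(~x2 /\ (~(x2 xor x1)))))
At x1=0, x2=0: circuit gives 1, formula gives 0.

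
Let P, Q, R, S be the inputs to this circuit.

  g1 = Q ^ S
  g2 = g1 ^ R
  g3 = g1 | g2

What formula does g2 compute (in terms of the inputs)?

(Q ^ S) ^ R

g1 = Q ^ S
g2 = g1 ^ R = (Q ^ S) ^ R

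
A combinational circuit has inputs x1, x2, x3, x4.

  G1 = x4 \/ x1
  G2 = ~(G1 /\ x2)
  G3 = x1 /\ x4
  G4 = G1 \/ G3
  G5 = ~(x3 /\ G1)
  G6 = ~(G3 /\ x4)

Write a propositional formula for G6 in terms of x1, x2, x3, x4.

G3 = x1 /\ x4
G6 = ~(G3 /\ x4) = ~((x1 /\ x4) /\ x4)

~((x1 /\ x4) /\ x4)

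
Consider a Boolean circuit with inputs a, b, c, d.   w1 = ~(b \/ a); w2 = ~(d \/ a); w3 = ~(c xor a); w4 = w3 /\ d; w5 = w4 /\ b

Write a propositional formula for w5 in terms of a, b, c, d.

((~(c xor a)) /\ d) /\ b

w3 = ~(c xor a)
w4 = w3 /\ d = (~(c xor a)) /\ d
w5 = w4 /\ b = ((~(c xor a)) /\ d) /\ b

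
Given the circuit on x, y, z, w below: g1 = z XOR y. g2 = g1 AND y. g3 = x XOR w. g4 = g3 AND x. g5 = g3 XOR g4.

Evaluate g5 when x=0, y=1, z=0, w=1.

g3 = 0 XOR 1 = 1
g4 = 1 AND 0 = 0
g5 = 1 XOR 0 = 1

1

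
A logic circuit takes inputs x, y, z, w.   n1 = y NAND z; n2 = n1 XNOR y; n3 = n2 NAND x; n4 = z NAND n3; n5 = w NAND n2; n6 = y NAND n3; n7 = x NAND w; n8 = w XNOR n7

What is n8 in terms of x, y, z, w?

n7 = x NAND w
n8 = w XNOR n7 = w XNOR (x NAND w)

w XNOR (x NAND w)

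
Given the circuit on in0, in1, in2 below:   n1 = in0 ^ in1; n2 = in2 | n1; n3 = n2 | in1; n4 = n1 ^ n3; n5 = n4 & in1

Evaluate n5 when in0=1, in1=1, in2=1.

n1 = 1 ^ 1 = 0
n2 = 1 | 0 = 1
n3 = 1 | 1 = 1
n4 = 0 ^ 1 = 1
n5 = 1 & 1 = 1

1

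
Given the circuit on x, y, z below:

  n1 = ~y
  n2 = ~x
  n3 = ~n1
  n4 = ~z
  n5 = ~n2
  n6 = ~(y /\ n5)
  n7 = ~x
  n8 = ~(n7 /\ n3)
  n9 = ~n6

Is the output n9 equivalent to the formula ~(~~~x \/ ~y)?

n2 = ~x
n5 = ~n2 = ~~x
n6 = ~(y /\ n5) = ~(y /\ ~~x)
n9 = ~n6 = ~(~(y /\ ~~x))
At x=0, y=0, z=0: circuit gives 0, formula gives 0.
At x=1, y=1, z=0: circuit gives 1, formula gives 1.
Agrees on all 8 inputs.

Yes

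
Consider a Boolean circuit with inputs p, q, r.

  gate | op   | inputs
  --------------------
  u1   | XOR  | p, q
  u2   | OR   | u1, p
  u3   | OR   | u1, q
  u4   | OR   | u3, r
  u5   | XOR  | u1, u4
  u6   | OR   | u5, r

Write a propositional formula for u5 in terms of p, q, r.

u1 = p XOR q
u3 = u1 OR q = (p XOR q) OR q
u4 = u3 OR r = ((p XOR q) OR q) OR r
u5 = u1 XOR u4 = (p XOR q) XOR (((p XOR q) OR q) OR r)

(p XOR q) XOR (((p XOR q) OR q) OR r)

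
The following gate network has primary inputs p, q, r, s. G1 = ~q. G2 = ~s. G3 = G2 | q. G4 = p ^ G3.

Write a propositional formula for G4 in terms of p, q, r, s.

p ^ (~s | q)

G2 = ~s
G3 = G2 | q = ~s | q
G4 = p ^ G3 = p ^ (~s | q)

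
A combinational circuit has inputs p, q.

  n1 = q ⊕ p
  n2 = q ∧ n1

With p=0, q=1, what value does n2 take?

1

n1 = 1 ⊕ 0 = 1
n2 = 1 ∧ 1 = 1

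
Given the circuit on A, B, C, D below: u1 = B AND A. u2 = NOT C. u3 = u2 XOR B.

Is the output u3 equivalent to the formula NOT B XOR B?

u2 = NOT C
u3 = u2 XOR B = NOT C XOR B
At A=0, B=0, C=1, D=0: circuit gives 0, formula gives 1.

No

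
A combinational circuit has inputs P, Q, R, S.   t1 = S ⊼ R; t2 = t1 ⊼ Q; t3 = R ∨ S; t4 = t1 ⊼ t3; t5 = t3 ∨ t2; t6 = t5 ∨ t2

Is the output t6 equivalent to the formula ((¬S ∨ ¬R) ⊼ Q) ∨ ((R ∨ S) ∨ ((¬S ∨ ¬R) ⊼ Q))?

Yes

t1 = S ⊼ R
t2 = t1 ⊼ Q = (S ⊼ R) ⊼ Q
t3 = R ∨ S
t5 = t3 ∨ t2 = (R ∨ S) ∨ ((S ⊼ R) ⊼ Q)
t6 = t5 ∨ t2 = ((R ∨ S) ∨ ((S ⊼ R) ⊼ Q)) ∨ ((S ⊼ R) ⊼ Q)
At P=0, Q=1, R=0, S=0: circuit gives 0, formula gives 0.
At P=0, Q=0, R=0, S=0: circuit gives 1, formula gives 1.
Agrees on all 16 inputs.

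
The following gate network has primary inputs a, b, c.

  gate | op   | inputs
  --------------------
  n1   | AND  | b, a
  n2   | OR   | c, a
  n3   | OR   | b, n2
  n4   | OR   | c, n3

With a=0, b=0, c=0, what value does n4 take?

0

n2 = 0 OR 0 = 0
n3 = 0 OR 0 = 0
n4 = 0 OR 0 = 0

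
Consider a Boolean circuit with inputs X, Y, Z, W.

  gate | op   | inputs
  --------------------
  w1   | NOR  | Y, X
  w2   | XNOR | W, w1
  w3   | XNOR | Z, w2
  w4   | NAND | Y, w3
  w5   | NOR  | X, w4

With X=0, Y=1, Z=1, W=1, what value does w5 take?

w1 = 1 NOR 0 = 0
w2 = 1 XNOR 0 = 0
w3 = 1 XNOR 0 = 0
w4 = 1 NAND 0 = 1
w5 = 0 NOR 1 = 0

0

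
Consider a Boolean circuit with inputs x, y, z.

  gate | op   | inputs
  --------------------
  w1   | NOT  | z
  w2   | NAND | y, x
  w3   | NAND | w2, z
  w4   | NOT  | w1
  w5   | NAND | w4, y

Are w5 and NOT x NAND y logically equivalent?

w1 = NOT z
w4 = NOT w1 = NOT NOT z
w5 = w4 NAND y = NOT NOT z NAND y
At x=0, y=1, z=0: circuit gives 1, formula gives 0.

No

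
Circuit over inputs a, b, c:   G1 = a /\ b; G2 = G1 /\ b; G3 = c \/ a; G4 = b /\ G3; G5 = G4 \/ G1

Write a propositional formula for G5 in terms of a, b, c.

G1 = a /\ b
G3 = c \/ a
G4 = b /\ G3 = b /\ (c \/ a)
G5 = G4 \/ G1 = (b /\ (c \/ a)) \/ (a /\ b)

(b /\ (c \/ a)) \/ (a /\ b)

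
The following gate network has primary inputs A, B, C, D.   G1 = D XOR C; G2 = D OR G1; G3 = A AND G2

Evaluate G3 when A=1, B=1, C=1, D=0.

1

G1 = 0 XOR 1 = 1
G2 = 0 OR 1 = 1
G3 = 1 AND 1 = 1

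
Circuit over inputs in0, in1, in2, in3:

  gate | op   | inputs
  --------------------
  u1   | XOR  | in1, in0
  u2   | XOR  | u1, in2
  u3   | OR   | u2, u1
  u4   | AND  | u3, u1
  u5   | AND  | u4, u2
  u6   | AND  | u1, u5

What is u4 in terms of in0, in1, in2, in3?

u1 = in1 XOR in0
u2 = u1 XOR in2 = (in1 XOR in0) XOR in2
u3 = u2 OR u1 = ((in1 XOR in0) XOR in2) OR (in1 XOR in0)
u4 = u3 AND u1 = (((in1 XOR in0) XOR in2) OR (in1 XOR in0)) AND (in1 XOR in0)

(((in1 XOR in0) XOR in2) OR (in1 XOR in0)) AND (in1 XOR in0)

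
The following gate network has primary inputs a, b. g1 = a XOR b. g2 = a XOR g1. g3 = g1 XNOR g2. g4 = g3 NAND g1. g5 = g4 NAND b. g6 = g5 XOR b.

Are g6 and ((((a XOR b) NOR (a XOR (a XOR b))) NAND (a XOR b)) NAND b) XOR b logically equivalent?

No

g1 = a XOR b
g2 = a XOR g1 = a XOR (a XOR b)
g3 = g1 XNOR g2 = (a XOR b) XNOR (a XOR (a XOR b))
g4 = g3 NAND g1 = ((a XOR b) XNOR (a XOR (a XOR b))) NAND (a XOR b)
g5 = g4 NAND b = (((a XOR b) XNOR (a XOR (a XOR b))) NAND (a XOR b)) NAND b
g6 = g5 XOR b = ((((a XOR b) XNOR (a XOR (a XOR b))) NAND (a XOR b)) NAND b) XOR b
At a=0, b=1: circuit gives 0, formula gives 1.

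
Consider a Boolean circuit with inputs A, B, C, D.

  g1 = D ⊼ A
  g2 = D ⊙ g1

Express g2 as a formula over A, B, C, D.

g1 = D ⊼ A
g2 = D ⊙ g1 = D ⊙ (D ⊼ A)

D ⊙ (D ⊼ A)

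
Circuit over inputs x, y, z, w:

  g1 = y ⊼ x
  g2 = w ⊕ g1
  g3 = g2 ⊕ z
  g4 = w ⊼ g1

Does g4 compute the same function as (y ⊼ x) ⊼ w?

g1 = y ⊼ x
g4 = w ⊼ g1 = w ⊼ (y ⊼ x)
At x=0, y=0, z=0, w=1: circuit gives 0, formula gives 0.
At x=0, y=0, z=0, w=0: circuit gives 1, formula gives 1.
Agrees on all 16 inputs.

Yes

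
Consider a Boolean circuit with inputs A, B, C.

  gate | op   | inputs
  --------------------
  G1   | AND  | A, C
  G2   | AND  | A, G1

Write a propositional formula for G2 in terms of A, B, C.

G1 = A AND C
G2 = A AND G1 = A AND (A AND C)

A AND (A AND C)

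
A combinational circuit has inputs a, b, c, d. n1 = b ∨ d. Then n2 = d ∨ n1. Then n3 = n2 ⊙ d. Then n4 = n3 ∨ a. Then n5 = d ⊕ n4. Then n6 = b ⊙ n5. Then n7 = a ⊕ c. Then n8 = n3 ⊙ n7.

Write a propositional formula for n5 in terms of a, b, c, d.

d ⊕ (((d ∨ (b ∨ d)) ⊙ d) ∨ a)

n1 = b ∨ d
n2 = d ∨ n1 = d ∨ (b ∨ d)
n3 = n2 ⊙ d = (d ∨ (b ∨ d)) ⊙ d
n4 = n3 ∨ a = ((d ∨ (b ∨ d)) ⊙ d) ∨ a
n5 = d ⊕ n4 = d ⊕ (((d ∨ (b ∨ d)) ⊙ d) ∨ a)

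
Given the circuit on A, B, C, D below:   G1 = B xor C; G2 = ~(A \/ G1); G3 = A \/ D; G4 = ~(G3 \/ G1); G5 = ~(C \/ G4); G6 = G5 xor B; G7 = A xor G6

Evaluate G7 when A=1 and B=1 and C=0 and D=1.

1

G1 = 1 xor 0 = 1
G3 = 1 \/ 1 = 1
G4 = ~(1 \/ 1) = 0
G5 = ~(0 \/ 0) = 1
G6 = 1 xor 1 = 0
G7 = 1 xor 0 = 1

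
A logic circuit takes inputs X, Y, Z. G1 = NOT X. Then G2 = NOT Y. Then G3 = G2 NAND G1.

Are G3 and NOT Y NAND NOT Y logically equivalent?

No

G1 = NOT X
G2 = NOT Y
G3 = G2 NAND G1 = NOT Y NAND NOT X
At X=1, Y=0, Z=0: circuit gives 1, formula gives 0.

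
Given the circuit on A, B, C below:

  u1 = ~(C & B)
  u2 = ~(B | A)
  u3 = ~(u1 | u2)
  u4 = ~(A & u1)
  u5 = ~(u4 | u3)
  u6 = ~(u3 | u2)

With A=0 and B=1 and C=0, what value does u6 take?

u1 = ~(0 & 1) = 1
u2 = ~(1 | 0) = 0
u3 = ~(1 | 0) = 0
u6 = ~(0 | 0) = 1

1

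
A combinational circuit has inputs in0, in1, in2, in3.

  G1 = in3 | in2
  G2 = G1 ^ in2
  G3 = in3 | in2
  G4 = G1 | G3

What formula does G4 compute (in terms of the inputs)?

(in3 | in2) | (in3 | in2)

G1 = in3 | in2
G3 = in3 | in2
G4 = G1 | G3 = (in3 | in2) | (in3 | in2)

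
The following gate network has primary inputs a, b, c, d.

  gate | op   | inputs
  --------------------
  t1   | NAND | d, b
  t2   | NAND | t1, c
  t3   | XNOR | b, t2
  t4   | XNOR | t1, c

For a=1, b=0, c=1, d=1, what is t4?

t1 = 1 NAND 0 = 1
t4 = 1 XNOR 1 = 1

1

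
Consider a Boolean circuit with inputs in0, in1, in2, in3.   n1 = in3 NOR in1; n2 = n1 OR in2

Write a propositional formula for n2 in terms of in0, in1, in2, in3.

(in3 NOR in1) OR in2

n1 = in3 NOR in1
n2 = n1 OR in2 = (in3 NOR in1) OR in2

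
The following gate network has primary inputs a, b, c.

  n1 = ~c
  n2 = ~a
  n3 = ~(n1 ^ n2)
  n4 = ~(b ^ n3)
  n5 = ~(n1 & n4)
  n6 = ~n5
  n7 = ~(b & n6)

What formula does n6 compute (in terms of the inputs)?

n1 = ~c
n2 = ~a
n3 = ~(n1 ^ n2) = ~(~c ^ ~a)
n4 = ~(b ^ n3) = ~(b ^ (~(~c ^ ~a)))
n5 = ~(n1 & n4) = ~(~c & (~(b ^ (~(~c ^ ~a)))))
n6 = ~n5 = ~(~(~c & (~(b ^ (~(~c ^ ~a))))))

~(~(~c & (~(b ^ (~(~c ^ ~a))))))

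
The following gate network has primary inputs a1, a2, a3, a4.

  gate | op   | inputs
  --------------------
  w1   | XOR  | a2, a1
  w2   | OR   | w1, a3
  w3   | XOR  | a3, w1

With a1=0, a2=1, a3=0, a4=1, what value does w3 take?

w1 = 1 XOR 0 = 1
w3 = 0 XOR 1 = 1

1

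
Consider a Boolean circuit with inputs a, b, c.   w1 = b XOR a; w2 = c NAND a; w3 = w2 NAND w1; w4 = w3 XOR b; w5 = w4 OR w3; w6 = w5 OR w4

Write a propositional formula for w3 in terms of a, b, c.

(c NAND a) NAND (b XOR a)

w1 = b XOR a
w2 = c NAND a
w3 = w2 NAND w1 = (c NAND a) NAND (b XOR a)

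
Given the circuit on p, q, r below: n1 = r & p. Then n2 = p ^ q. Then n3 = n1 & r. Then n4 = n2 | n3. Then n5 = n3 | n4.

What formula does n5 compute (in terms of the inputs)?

n1 = r & p
n2 = p ^ q
n3 = n1 & r = (r & p) & r
n4 = n2 | n3 = (p ^ q) | ((r & p) & r)
n5 = n3 | n4 = ((r & p) & r) | ((p ^ q) | ((r & p) & r))

((r & p) & r) | ((p ^ q) | ((r & p) & r))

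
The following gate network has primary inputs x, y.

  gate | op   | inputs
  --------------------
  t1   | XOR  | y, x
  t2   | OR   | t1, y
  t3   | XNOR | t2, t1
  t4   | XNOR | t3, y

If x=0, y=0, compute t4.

t1 = 0 XOR 0 = 0
t2 = 0 OR 0 = 0
t3 = 0 XNOR 0 = 1
t4 = 1 XNOR 0 = 0

0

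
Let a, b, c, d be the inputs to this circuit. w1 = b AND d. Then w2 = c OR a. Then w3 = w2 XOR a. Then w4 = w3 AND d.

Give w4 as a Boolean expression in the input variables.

w2 = c OR a
w3 = w2 XOR a = (c OR a) XOR a
w4 = w3 AND d = ((c OR a) XOR a) AND d

((c OR a) XOR a) AND d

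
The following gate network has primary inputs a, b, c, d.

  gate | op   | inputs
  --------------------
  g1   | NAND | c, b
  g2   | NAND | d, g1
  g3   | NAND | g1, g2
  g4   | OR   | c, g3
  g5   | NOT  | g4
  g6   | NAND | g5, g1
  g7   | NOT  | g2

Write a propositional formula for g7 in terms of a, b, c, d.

g1 = c NAND b
g2 = d NAND g1 = d NAND (c NAND b)
g7 = NOT g2 = NOT (d NAND (c NAND b))

NOT (d NAND (c NAND b))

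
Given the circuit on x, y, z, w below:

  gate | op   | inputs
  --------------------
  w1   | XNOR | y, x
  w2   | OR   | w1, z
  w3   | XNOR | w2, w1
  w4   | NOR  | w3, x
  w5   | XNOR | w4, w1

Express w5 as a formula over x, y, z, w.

((((y XNOR x) OR z) XNOR (y XNOR x)) NOR x) XNOR (y XNOR x)

w1 = y XNOR x
w2 = w1 OR z = (y XNOR x) OR z
w3 = w2 XNOR w1 = ((y XNOR x) OR z) XNOR (y XNOR x)
w4 = w3 NOR x = (((y XNOR x) OR z) XNOR (y XNOR x)) NOR x
w5 = w4 XNOR w1 = ((((y XNOR x) OR z) XNOR (y XNOR x)) NOR x) XNOR (y XNOR x)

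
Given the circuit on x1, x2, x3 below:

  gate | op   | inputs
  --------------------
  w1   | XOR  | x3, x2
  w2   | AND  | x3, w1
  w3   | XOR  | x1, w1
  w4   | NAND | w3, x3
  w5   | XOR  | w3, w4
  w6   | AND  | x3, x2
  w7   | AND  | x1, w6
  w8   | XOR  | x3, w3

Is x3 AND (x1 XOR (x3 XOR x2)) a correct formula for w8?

w1 = x3 XOR x2
w3 = x1 XOR w1 = x1 XOR (x3 XOR x2)
w8 = x3 XOR w3 = x3 XOR (x1 XOR (x3 XOR x2))
At x1=0, x2=0, x3=1: circuit gives 0, formula gives 1.

No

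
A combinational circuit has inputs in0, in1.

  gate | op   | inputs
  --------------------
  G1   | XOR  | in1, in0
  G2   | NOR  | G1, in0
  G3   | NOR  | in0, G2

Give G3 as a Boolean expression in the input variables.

G1 = in1 XOR in0
G2 = G1 NOR in0 = (in1 XOR in0) NOR in0
G3 = in0 NOR G2 = in0 NOR ((in1 XOR in0) NOR in0)

in0 NOR ((in1 XOR in0) NOR in0)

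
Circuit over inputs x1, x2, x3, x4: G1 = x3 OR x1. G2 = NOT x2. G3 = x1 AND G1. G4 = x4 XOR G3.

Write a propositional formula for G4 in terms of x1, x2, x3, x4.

G1 = x3 OR x1
G3 = x1 AND G1 = x1 AND (x3 OR x1)
G4 = x4 XOR G3 = x4 XOR (x1 AND (x3 OR x1))

x4 XOR (x1 AND (x3 OR x1))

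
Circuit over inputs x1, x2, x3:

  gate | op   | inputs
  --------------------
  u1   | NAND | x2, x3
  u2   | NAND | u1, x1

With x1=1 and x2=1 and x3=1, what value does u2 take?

1

u1 = 1 NAND 1 = 0
u2 = 0 NAND 1 = 1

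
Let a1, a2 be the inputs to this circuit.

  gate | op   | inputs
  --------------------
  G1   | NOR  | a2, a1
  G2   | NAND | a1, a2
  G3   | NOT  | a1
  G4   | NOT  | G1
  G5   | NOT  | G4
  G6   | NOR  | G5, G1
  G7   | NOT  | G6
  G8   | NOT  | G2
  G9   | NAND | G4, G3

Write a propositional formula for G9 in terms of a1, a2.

G1 = a2 NOR a1
G3 = NOT a1
G4 = NOT G1 = NOT (a2 NOR a1)
G9 = G4 NAND G3 = NOT (a2 NOR a1) NAND NOT a1

NOT (a2 NOR a1) NAND NOT a1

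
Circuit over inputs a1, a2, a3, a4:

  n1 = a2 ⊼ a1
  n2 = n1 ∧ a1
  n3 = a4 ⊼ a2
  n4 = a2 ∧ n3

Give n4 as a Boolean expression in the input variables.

n3 = a4 ⊼ a2
n4 = a2 ∧ n3 = a2 ∧ (a4 ⊼ a2)

a2 ∧ (a4 ⊼ a2)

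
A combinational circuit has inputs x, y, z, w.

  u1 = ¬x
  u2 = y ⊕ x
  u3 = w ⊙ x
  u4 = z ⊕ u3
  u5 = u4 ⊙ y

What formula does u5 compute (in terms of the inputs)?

(z ⊕ (w ⊙ x)) ⊙ y

u3 = w ⊙ x
u4 = z ⊕ u3 = z ⊕ (w ⊙ x)
u5 = u4 ⊙ y = (z ⊕ (w ⊙ x)) ⊙ y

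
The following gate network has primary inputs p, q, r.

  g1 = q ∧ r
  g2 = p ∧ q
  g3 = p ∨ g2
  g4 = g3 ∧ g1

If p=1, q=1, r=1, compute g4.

g1 = 1 ∧ 1 = 1
g2 = 1 ∧ 1 = 1
g3 = 1 ∨ 1 = 1
g4 = 1 ∧ 1 = 1

1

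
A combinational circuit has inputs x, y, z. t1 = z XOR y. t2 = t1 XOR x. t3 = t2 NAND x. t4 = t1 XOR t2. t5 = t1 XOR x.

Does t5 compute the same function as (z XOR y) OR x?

No

t1 = z XOR y
t5 = t1 XOR x = (z XOR y) XOR x
At x=1, y=0, z=1: circuit gives 0, formula gives 1.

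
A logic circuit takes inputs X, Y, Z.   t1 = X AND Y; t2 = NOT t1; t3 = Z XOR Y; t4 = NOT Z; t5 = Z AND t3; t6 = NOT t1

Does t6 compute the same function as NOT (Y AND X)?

Yes

t1 = X AND Y
t6 = NOT t1 = NOT (X AND Y)
At X=1, Y=1, Z=0: circuit gives 0, formula gives 0.
At X=0, Y=0, Z=0: circuit gives 1, formula gives 1.
Agrees on all 8 inputs.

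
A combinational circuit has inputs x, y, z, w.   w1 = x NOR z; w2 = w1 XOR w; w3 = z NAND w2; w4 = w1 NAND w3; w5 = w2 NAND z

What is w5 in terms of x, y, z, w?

((x NOR z) XOR w) NAND z

w1 = x NOR z
w2 = w1 XOR w = (x NOR z) XOR w
w5 = w2 NAND z = ((x NOR z) XOR w) NAND z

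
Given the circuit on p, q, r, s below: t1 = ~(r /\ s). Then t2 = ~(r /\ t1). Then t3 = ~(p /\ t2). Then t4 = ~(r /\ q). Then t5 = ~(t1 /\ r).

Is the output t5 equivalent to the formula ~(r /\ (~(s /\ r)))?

t1 = ~(r /\ s)
t5 = ~(t1 /\ r) = ~((~(r /\ s)) /\ r)
At p=0, q=0, r=1, s=0: circuit gives 0, formula gives 0.
At p=0, q=0, r=0, s=0: circuit gives 1, formula gives 1.
Agrees on all 16 inputs.

Yes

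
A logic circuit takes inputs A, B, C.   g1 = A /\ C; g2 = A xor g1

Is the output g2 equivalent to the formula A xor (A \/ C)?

g1 = A /\ C
g2 = A xor g1 = A xor (A /\ C)
At A=0, B=0, C=1: circuit gives 0, formula gives 1.

No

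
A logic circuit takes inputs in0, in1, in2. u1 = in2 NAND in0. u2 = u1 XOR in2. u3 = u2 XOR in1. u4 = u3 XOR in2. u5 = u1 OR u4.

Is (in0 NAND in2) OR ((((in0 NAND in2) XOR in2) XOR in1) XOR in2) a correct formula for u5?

u1 = in2 NAND in0
u2 = u1 XOR in2 = (in2 NAND in0) XOR in2
u3 = u2 XOR in1 = ((in2 NAND in0) XOR in2) XOR in1
u4 = u3 XOR in2 = (((in2 NAND in0) XOR in2) XOR in1) XOR in2
u5 = u1 OR u4 = (in2 NAND in0) OR ((((in2 NAND in0) XOR in2) XOR in1) XOR in2)
At in0=1, in1=0, in2=1: circuit gives 0, formula gives 0.
At in0=0, in1=0, in2=0: circuit gives 1, formula gives 1.
Agrees on all 8 inputs.

Yes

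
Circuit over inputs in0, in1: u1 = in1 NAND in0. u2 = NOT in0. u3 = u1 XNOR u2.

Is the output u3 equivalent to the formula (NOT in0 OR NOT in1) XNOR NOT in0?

u1 = in1 NAND in0
u2 = NOT in0
u3 = u1 XNOR u2 = (in1 NAND in0) XNOR NOT in0
At in0=1, in1=0: circuit gives 0, formula gives 0.
At in0=0, in1=0: circuit gives 1, formula gives 1.
Agrees on all 4 inputs.

Yes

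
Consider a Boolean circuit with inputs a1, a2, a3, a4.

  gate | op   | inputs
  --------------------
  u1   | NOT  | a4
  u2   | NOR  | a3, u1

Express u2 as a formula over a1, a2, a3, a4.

a3 NOR NOT a4

u1 = NOT a4
u2 = a3 NOR u1 = a3 NOR NOT a4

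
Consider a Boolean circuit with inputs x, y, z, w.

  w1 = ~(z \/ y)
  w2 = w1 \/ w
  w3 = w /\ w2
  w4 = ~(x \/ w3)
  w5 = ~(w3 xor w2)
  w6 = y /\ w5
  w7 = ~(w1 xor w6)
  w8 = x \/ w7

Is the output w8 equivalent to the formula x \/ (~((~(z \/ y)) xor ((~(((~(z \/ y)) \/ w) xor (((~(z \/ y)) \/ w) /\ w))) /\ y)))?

Yes

w1 = ~(z \/ y)
w2 = w1 \/ w = (~(z \/ y)) \/ w
w3 = w /\ w2 = w /\ ((~(z \/ y)) \/ w)
w5 = ~(w3 xor w2) = ~((w /\ ((~(z \/ y)) \/ w)) xor ((~(z \/ y)) \/ w))
w6 = y /\ w5 = y /\ (~((w /\ ((~(z \/ y)) \/ w)) xor ((~(z \/ y)) \/ w)))
w7 = ~(w1 xor w6) = ~((~(z \/ y)) xor (y /\ (~((w /\ ((~(z \/ y)) \/ w)) xor ((~(z \/ y)) \/ w)))))
w8 = x \/ w7 = x \/ (~((~(z \/ y)) xor (y /\ (~((w /\ ((~(z \/ y)) \/ w)) xor ((~(z \/ y)) \/ w))))))
At x=0, y=0, z=0, w=0: circuit gives 0, formula gives 0.
At x=0, y=0, z=1, w=0: circuit gives 1, formula gives 1.
Agrees on all 16 inputs.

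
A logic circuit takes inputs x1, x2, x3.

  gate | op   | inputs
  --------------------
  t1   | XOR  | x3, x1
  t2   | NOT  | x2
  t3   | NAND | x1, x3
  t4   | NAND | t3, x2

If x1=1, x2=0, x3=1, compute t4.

t3 = 1 NAND 1 = 0
t4 = 0 NAND 0 = 1

1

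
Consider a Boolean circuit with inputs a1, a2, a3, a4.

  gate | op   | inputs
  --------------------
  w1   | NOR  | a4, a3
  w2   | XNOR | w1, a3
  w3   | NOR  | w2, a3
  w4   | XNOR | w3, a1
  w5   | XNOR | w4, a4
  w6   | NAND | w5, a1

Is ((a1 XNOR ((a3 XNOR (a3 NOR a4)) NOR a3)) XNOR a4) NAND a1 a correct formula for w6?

Yes

w1 = a4 NOR a3
w2 = w1 XNOR a3 = (a4 NOR a3) XNOR a3
w3 = w2 NOR a3 = ((a4 NOR a3) XNOR a3) NOR a3
w4 = w3 XNOR a1 = (((a4 NOR a3) XNOR a3) NOR a3) XNOR a1
w5 = w4 XNOR a4 = ((((a4 NOR a3) XNOR a3) NOR a3) XNOR a1) XNOR a4
w6 = w5 NAND a1 = (((((a4 NOR a3) XNOR a3) NOR a3) XNOR a1) XNOR a4) NAND a1
At a1=1, a2=0, a3=1, a4=0: circuit gives 0, formula gives 0.
At a1=0, a2=0, a3=0, a4=0: circuit gives 1, formula gives 1.
Agrees on all 16 inputs.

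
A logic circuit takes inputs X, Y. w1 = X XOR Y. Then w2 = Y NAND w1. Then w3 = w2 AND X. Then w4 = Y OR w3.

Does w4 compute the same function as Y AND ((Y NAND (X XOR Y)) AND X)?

No

w1 = X XOR Y
w2 = Y NAND w1 = Y NAND (X XOR Y)
w3 = w2 AND X = (Y NAND (X XOR Y)) AND X
w4 = Y OR w3 = Y OR ((Y NAND (X XOR Y)) AND X)
At X=0, Y=1: circuit gives 1, formula gives 0.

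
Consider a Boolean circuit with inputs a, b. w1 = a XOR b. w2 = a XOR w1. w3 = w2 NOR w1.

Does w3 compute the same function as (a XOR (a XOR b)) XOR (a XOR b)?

w1 = a XOR b
w2 = a XOR w1 = a XOR (a XOR b)
w3 = w2 NOR w1 = (a XOR (a XOR b)) NOR (a XOR b)
At a=0, b=0: circuit gives 1, formula gives 0.

No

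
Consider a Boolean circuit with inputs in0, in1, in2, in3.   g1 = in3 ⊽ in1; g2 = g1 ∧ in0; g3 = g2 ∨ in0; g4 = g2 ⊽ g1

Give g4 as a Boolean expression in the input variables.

g1 = in3 ⊽ in1
g2 = g1 ∧ in0 = (in3 ⊽ in1) ∧ in0
g4 = g2 ⊽ g1 = ((in3 ⊽ in1) ∧ in0) ⊽ (in3 ⊽ in1)

((in3 ⊽ in1) ∧ in0) ⊽ (in3 ⊽ in1)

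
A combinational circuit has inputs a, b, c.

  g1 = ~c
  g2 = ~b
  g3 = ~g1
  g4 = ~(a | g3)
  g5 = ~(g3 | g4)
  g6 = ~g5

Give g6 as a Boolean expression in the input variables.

g1 = ~c
g3 = ~g1 = ~~c
g4 = ~(a | g3) = ~(a | ~~c)
g5 = ~(g3 | g4) = ~(~~c | (~(a | ~~c)))
g6 = ~g5 = ~(~(~~c | (~(a | ~~c))))

~(~(~~c | (~(a | ~~c))))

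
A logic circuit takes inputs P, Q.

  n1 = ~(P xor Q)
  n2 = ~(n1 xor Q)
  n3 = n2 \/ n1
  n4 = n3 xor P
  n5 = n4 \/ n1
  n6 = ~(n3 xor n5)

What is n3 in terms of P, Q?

(~((~(P xor Q)) xor Q)) \/ (~(P xor Q))

n1 = ~(P xor Q)
n2 = ~(n1 xor Q) = ~((~(P xor Q)) xor Q)
n3 = n2 \/ n1 = (~((~(P xor Q)) xor Q)) \/ (~(P xor Q))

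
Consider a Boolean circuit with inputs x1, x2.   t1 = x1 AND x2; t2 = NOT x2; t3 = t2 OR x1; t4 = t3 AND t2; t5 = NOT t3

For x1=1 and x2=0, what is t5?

t2 = NOT 0 = 1
t3 = 1 OR 1 = 1
t5 = NOT 1 = 0

0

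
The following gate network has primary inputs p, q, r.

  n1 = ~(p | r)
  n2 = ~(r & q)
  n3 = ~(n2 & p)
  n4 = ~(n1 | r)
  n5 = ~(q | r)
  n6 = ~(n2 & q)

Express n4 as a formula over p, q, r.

~((~(p | r)) | r)

n1 = ~(p | r)
n4 = ~(n1 | r) = ~((~(p | r)) | r)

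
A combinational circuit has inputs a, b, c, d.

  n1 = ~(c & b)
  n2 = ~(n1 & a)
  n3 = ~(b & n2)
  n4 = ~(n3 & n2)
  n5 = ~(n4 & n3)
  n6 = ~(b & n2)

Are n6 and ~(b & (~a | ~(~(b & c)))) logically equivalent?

n1 = ~(c & b)
n2 = ~(n1 & a) = ~((~(c & b)) & a)
n6 = ~(b & n2) = ~(b & (~((~(c & b)) & a)))
At a=0, b=1, c=0, d=0: circuit gives 0, formula gives 0.
At a=0, b=0, c=0, d=0: circuit gives 1, formula gives 1.
Agrees on all 16 inputs.

Yes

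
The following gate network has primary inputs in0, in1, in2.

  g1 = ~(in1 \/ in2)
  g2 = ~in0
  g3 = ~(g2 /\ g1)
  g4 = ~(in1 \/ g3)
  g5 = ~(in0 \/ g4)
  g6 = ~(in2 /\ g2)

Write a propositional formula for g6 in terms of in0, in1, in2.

~(in2 /\ ~in0)

g2 = ~in0
g6 = ~(in2 /\ g2) = ~(in2 /\ ~in0)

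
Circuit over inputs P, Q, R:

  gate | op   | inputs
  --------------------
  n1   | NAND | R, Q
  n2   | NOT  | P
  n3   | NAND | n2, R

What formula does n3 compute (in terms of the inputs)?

n2 = NOT P
n3 = n2 NAND R = NOT P NAND R

NOT P NAND R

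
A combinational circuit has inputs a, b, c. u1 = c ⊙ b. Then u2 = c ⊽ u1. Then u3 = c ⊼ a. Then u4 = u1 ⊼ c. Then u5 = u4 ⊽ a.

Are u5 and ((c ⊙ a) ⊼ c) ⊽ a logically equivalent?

u1 = c ⊙ b
u4 = u1 ⊼ c = (c ⊙ b) ⊼ c
u5 = u4 ⊽ a = ((c ⊙ b) ⊼ c) ⊽ a
At a=0, b=1, c=1: circuit gives 1, formula gives 0.

No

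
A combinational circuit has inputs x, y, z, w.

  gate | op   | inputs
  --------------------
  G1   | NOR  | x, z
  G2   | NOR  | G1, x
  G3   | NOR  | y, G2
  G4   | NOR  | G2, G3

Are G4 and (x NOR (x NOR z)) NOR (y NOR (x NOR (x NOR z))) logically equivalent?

G1 = x NOR z
G2 = G1 NOR x = (x NOR z) NOR x
G3 = y NOR G2 = y NOR ((x NOR z) NOR x)
G4 = G2 NOR G3 = ((x NOR z) NOR x) NOR (y NOR ((x NOR z) NOR x))
At x=0, y=0, z=0, w=0: circuit gives 0, formula gives 0.
At x=0, y=1, z=0, w=0: circuit gives 1, formula gives 1.
Agrees on all 16 inputs.

Yes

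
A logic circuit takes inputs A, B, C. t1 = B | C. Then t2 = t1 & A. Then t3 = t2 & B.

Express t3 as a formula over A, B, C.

((B | C) & A) & B

t1 = B | C
t2 = t1 & A = (B | C) & A
t3 = t2 & B = ((B | C) & A) & B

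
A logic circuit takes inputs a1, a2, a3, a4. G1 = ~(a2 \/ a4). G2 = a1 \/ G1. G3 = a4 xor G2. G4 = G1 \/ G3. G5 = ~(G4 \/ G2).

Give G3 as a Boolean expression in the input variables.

a4 xor (a1 \/ (~(a2 \/ a4)))

G1 = ~(a2 \/ a4)
G2 = a1 \/ G1 = a1 \/ (~(a2 \/ a4))
G3 = a4 xor G2 = a4 xor (a1 \/ (~(a2 \/ a4)))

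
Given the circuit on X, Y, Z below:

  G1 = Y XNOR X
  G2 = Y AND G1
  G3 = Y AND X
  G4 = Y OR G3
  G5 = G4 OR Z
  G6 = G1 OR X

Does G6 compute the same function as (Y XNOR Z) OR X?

No

G1 = Y XNOR X
G6 = G1 OR X = (Y XNOR X) OR X
At X=0, Y=0, Z=1: circuit gives 1, formula gives 0.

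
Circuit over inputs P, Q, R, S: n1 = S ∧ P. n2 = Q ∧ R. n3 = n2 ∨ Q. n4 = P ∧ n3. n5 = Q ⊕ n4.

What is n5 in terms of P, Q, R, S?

n2 = Q ∧ R
n3 = n2 ∨ Q = (Q ∧ R) ∨ Q
n4 = P ∧ n3 = P ∧ ((Q ∧ R) ∨ Q)
n5 = Q ⊕ n4 = Q ⊕ (P ∧ ((Q ∧ R) ∨ Q))

Q ⊕ (P ∧ ((Q ∧ R) ∨ Q))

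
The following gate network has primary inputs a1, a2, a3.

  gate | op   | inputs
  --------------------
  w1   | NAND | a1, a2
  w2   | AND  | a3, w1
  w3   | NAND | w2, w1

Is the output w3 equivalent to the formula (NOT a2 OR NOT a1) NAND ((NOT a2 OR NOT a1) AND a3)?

Yes

w1 = a1 NAND a2
w2 = a3 AND w1 = a3 AND (a1 NAND a2)
w3 = w2 NAND w1 = (a3 AND (a1 NAND a2)) NAND (a1 NAND a2)
At a1=0, a2=0, a3=1: circuit gives 0, formula gives 0.
At a1=0, a2=0, a3=0: circuit gives 1, formula gives 1.
Agrees on all 8 inputs.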